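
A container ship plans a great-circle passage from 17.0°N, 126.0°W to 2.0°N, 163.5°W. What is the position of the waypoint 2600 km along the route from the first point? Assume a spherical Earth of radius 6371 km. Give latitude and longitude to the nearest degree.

≈ 9°N, 148°W

From cos δ = sin φ₁ sin φ₂ + cos φ₁ cos φ₂ cos Δλ, the central angle is δ ≈ 0.694 rad (39.8°). The total great-circle distance is δ·R ≈ 0.694 × 6371 ≈ 4424 km, so the target fraction is f = 2600/4424 ≈ 0.588.
Interpolate at f ≈ 0.588 with slerp weights a = sin((1−f)δ)/sin δ ≈ 0.441, b = sin(fδ)/sin δ ≈ 0.620.
p = a·p₁ + b·p₂ ≈ (-0.842, -0.517, 0.151); φ = arcsin(p_z) ≈ 8.67°, λ = atan2(p_y, p_x) ≈ -148.44°.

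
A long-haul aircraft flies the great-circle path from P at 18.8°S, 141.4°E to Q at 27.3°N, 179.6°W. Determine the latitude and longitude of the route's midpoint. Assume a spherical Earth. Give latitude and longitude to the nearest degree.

≈ 5°N, 160°E

Convert each endpoint to a unit vector on the sphere (x = cos φ cos λ, y = cos φ sin λ, z = sin φ).
The central angle between the endpoints is δ = arccos(p₁·p₂) ≈ 1.040 rad (59.6°).
Interpolate at f = 1/2 with slerp weights a = sin((1−f)δ)/sin δ ≈ 0.576, b = sin(fδ)/sin δ ≈ 0.576.
p = a·p₁ + b·p₂ ≈ (-0.938, 0.337, 0.079); φ = arcsin(p_z) ≈ 4.51°, λ = atan2(p_y, p_x) ≈ 160.26°.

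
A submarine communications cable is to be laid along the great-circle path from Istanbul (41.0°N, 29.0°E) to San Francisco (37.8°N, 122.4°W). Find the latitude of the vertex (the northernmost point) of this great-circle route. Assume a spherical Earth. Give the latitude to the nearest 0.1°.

The great circle lies in the plane with unit normal n̂ = (p₁ × p₂)/|p₁ × p₂|.
Here n̂_z ≈ -0.288; the vertex latitude is φ_max = arccos|n̂_z| ≈ 73.3°.
Check via Clairaut: cos φ_max = |cos φ₁| · sin C = cos(41.0°)·sin(22.4°) ≈ 0.288, again giving ≈ 73.3°.

≈ 73.3°N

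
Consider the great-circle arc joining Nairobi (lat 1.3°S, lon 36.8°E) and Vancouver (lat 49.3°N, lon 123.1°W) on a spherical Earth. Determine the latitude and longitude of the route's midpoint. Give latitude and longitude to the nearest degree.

The haversine formula gives a central angle δ ≈ 2.252 rad (129.0°) between the endpoints.
Interpolate at f = 1/2 with slerp weights a = sin((1−f)δ)/sin δ ≈ 1.162, b = sin(fδ)/sin δ ≈ 1.162.
p = a·p₁ + b·p₂ ≈ (0.516, 0.061, 0.854); φ = arcsin(p_z) ≈ 58.68°, λ = atan2(p_y, p_x) ≈ 6.75°.

≈ lat 59°N, lon 7°E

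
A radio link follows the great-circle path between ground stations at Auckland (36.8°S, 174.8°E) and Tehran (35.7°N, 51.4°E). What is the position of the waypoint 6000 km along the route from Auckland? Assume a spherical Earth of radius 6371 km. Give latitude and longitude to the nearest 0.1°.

≈ (9.8°S, 122.9°E)

The haversine formula gives a central angle δ ≈ 2.357 rad (135.0°) between the endpoints. The total great-circle distance is δ·R ≈ 2.357 × 6371 ≈ 15015 km, so the target fraction is f = 6000/15015 ≈ 0.400.
Interpolate at f ≈ 0.400 with slerp weights a = sin((1−f)δ)/sin δ ≈ 1.398, b = sin(fδ)/sin δ ≈ 1.144.
p = a·p₁ + b·p₂ ≈ (-0.535, 0.828, -0.170); φ = arcsin(p_z) ≈ -9.77°, λ = atan2(p_y, p_x) ≈ 122.88°.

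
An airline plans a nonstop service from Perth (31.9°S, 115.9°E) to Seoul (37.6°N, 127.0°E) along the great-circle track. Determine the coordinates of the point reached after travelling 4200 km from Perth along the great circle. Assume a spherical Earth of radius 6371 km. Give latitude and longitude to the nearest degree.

Write both endpoints as unit vectors p₁, p₂ with components (cos φ cos λ, cos φ sin λ, sin φ).
The central angle between the endpoints is δ = arccos(p₁·p₂) ≈ 1.226 rad (70.3°). The total great-circle distance is δ·R ≈ 1.226 × 6371 ≈ 7813 km, so the target fraction is f = 4200/7813 ≈ 0.538.
Interpolate at f ≈ 0.538 with slerp weights a = sin((1−f)δ)/sin δ ≈ 0.571, b = sin(fδ)/sin δ ≈ 0.651.
p = a·p₁ + b·p₂ ≈ (-0.522, 0.848, 0.095); φ = arcsin(p_z) ≈ 5.48°, λ = atan2(p_y, p_x) ≈ 121.62°.

≈ 5°N, 122°E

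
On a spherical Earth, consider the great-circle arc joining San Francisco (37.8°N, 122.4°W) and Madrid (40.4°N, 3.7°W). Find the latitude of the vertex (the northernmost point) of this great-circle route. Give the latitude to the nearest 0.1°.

≈ 57.9°N

The great circle lies in the plane with unit normal n̂ = (p₁ × p₂)/|p₁ × p₂|.
Here n̂_z ≈ +0.531; the vertex latitude is φ_max = arccos|n̂_z| ≈ 57.9°.
Check via Clairaut: cos φ_max = |cos φ₁| · sin C = cos(37.8°)·sin(42.2°) ≈ 0.531, again giving ≈ 57.9°.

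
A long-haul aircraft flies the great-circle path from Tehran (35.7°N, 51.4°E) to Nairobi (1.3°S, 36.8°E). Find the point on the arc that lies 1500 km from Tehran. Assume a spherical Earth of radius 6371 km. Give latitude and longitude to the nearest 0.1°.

Write both endpoints as unit vectors p₁, p₂ with components (cos φ cos λ, cos φ sin λ, sin φ).
The central angle between the endpoints is δ = arccos(p₁·p₂) ≈ 0.688 rad (39.4°). The total great-circle distance is δ·R ≈ 0.688 × 6371 ≈ 4384 km, so the target fraction is f = 1500/4384 ≈ 0.342.
Interpolate at f ≈ 0.342 with slerp weights a = sin((1−f)δ)/sin δ ≈ 0.689, b = sin(fδ)/sin δ ≈ 0.367.
p = a·p₁ + b·p₂ ≈ (0.643, 0.657, 0.394); φ = arcsin(p_z) ≈ 23.18°, λ = atan2(p_y, p_x) ≈ 45.62°.

≈ 23.2°N, 45.6°E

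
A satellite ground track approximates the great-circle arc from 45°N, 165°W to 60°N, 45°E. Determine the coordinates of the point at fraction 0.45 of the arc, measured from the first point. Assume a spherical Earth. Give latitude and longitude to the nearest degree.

From cos δ = sin φ₁ sin φ₂ + cos φ₁ cos φ₂ cos Δλ, the central angle is δ ≈ 1.260 rad (72.2°).
Interpolate at f = 0.45 with slerp weights a = sin((1−f)δ)/sin δ ≈ 0.671, b = sin(fδ)/sin δ ≈ 0.564.
p = a·p₁ + b·p₂ ≈ (-0.259, 0.077, 0.963); φ = arcsin(p_z) ≈ 74.34°, λ = atan2(p_y, p_x) ≈ 163.51°.

≈ 74°N, 164°E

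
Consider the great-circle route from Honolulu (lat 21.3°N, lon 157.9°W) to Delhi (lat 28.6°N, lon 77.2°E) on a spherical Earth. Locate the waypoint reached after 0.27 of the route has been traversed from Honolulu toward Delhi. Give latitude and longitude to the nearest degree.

≈ lat 38°N, lon 175°E

The haversine formula gives a central angle δ ≈ 1.869 rad (107.1°) between the endpoints.
Interpolate at f = 0.27 with slerp weights a = sin((1−f)δ)/sin δ ≈ 1.024, b = sin(fδ)/sin δ ≈ 0.506.
p = a·p₁ + b·p₂ ≈ (-0.786, 0.074, 0.614); φ = arcsin(p_z) ≈ 37.89°, λ = atan2(p_y, p_x) ≈ 174.61°.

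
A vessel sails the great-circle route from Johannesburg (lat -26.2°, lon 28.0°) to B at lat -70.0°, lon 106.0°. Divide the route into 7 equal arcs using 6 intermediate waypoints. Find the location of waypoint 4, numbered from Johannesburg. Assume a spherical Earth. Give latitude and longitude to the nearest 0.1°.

The haversine formula gives a central angle δ ≈ 1.072 rad (61.4°) between the endpoints.
Interpolate at f = 4/7 with slerp weights a = sin((1−f)δ)/sin δ ≈ 0.505, b = sin(fδ)/sin δ ≈ 0.655.
p = a·p₁ + b·p₂ ≈ (0.338, 0.428, -0.838); φ = arcsin(p_z) ≈ -56.94°, λ = atan2(p_y, p_x) ≈ 51.67°.

≈ lat -56.9°, lon 51.7°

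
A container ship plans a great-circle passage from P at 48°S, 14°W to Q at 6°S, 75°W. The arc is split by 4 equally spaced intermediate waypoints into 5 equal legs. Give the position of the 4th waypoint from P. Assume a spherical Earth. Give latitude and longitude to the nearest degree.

≈ 16°S, 66°W

From cos δ = sin φ₁ sin φ₂ + cos φ₁ cos φ₂ cos Δλ, the central angle is δ ≈ 1.159 rad (66.4°).
Interpolate at f = 4/5 with slerp weights a = sin((1−f)δ)/sin δ ≈ 0.251, b = sin(fδ)/sin δ ≈ 0.873.
p = a·p₁ + b·p₂ ≈ (0.387, -0.879, -0.278); φ = arcsin(p_z) ≈ -16.11°, λ = atan2(p_y, p_x) ≈ -66.22°.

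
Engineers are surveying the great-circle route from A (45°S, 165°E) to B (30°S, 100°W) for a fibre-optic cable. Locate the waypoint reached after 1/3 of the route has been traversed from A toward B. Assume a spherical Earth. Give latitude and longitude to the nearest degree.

From cos δ = sin φ₁ sin φ₂ + cos φ₁ cos φ₂ cos Δλ, the central angle is δ ≈ 1.266 rad (72.5°).
Interpolate at f = 1/3 with slerp weights a = sin((1−f)δ)/sin δ ≈ 0.783, b = sin(fδ)/sin δ ≈ 0.429.
p = a·p₁ + b·p₂ ≈ (-0.600, -0.223, -0.769); φ = arcsin(p_z) ≈ -50.23°, λ = atan2(p_y, p_x) ≈ -159.62°.

≈ (50°S, 160°W)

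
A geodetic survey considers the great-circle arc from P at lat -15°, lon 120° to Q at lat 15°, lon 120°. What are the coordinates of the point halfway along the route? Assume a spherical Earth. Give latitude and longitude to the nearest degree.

Write both endpoints as unit vectors p₁, p₂ with components (cos φ cos λ, cos φ sin λ, sin φ).
The central angle between the endpoints is δ = arccos(p₁·p₂) ≈ 0.524 rad (30.0°).
Interpolate at f = 1/2 with slerp weights a = sin((1−f)δ)/sin δ ≈ 0.518, b = sin(fδ)/sin δ ≈ 0.518.
p = a·p₁ + b·p₂ ≈ (-0.500, 0.866, 0.000); φ = arcsin(p_z) ≈ 0.00°, λ = atan2(p_y, p_x) ≈ 120.00°.

≈ lat 0°, lon 120°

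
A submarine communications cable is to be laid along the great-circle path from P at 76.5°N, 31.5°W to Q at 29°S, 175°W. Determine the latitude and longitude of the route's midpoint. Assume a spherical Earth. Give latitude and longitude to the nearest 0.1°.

≈ 34.8°N, 163.6°W

Convert each endpoint to a unit vector on the sphere (x = cos φ cos λ, y = cos φ sin λ, z = sin φ).
The central angle between the endpoints is δ = arccos(p₁·p₂) ≈ 2.260 rad (129.5°).
Interpolate at f = 1/2 with slerp weights a = sin((1−f)δ)/sin δ ≈ 1.171, b = sin(fδ)/sin δ ≈ 1.171.
p = a·p₁ + b·p₂ ≈ (-0.787, -0.232, 0.571); φ = arcsin(p_z) ≈ 34.82°, λ = atan2(p_y, p_x) ≈ -163.57°.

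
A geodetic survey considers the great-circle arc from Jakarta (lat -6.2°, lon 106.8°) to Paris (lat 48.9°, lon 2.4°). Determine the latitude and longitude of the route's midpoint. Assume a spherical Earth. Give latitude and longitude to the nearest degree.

The haversine formula gives a central angle δ ≈ 1.817 rad (104.1°) between the endpoints.
Interpolate at f = 1/2 with slerp weights a = sin((1−f)δ)/sin δ ≈ 0.813, b = sin(fδ)/sin δ ≈ 0.813.
p = a·p₁ + b·p₂ ≈ (0.300, 0.796, 0.525); φ = arcsin(p_z) ≈ 31.67°, λ = atan2(p_y, p_x) ≈ 69.33°.

≈ lat 32°, lon 69°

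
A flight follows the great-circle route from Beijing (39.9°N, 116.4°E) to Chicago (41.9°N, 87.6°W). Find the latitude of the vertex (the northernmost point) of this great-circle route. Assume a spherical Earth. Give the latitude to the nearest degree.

The great circle lies in the plane with unit normal n̂ = (p₁ × p₂)/|p₁ × p₂|.
Here n̂_z ≈ +0.233; the vertex latitude is φ_max = arccos|n̂_z| ≈ 76.5°.
Check via Clairaut: cos φ_max = |cos φ₁| · sin C = cos(39.9°)·sin(17.7°) ≈ 0.233, again giving ≈ 76.5°.

≈ 77°N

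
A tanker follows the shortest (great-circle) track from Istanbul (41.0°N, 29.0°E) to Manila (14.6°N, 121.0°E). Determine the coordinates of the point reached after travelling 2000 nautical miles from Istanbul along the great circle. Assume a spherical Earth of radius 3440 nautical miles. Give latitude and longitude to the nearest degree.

The haversine formula gives a central angle δ ≈ 1.430 rad (82.0°) between the endpoints. The total great-circle distance is δ·R ≈ 1.430 × 3440 ≈ 4921 nmi, so the target fraction is f = 2000/4921 ≈ 0.406.
Interpolate at f ≈ 0.406 with slerp weights a = sin((1−f)δ)/sin δ ≈ 0.758, b = sin(fδ)/sin δ ≈ 0.555.
p = a·p₁ + b·p₂ ≈ (0.224, 0.737, 0.637); φ = arcsin(p_z) ≈ 39.58°, λ = atan2(p_y, p_x) ≈ 73.11°.

≈ 40°N, 73°E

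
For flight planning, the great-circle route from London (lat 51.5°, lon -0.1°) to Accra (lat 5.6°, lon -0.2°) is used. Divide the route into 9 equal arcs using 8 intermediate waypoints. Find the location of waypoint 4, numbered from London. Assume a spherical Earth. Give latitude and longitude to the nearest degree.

Convert each endpoint to a unit vector on the sphere (x = cos φ cos λ, y = cos φ sin λ, z = sin φ).
The central angle between the endpoints is δ = arccos(p₁·p₂) ≈ 0.801 rad (45.9°).
Interpolate at f = 4/9 with slerp weights a = sin((1−f)δ)/sin δ ≈ 0.599, b = sin(fδ)/sin δ ≈ 0.485.
p = a·p₁ + b·p₂ ≈ (0.856, -0.002, 0.517); φ = arcsin(p_z) ≈ 31.10°, λ = atan2(p_y, p_x) ≈ -0.16°.

≈ lat 31°, lon 0°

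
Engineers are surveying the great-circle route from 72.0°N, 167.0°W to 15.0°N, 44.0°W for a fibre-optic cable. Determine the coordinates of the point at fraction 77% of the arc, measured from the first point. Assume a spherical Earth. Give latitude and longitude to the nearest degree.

Convert each endpoint to a unit vector on the sphere (x = cos φ cos λ, y = cos φ sin λ, z = sin φ).
The central angle between the endpoints is δ = arccos(p₁·p₂) ≈ 1.487 rad (85.2°).
Interpolate at f = 0.77 with slerp weights a = sin((1−f)δ)/sin δ ≈ 0.337, b = sin(fδ)/sin δ ≈ 0.914.
p = a·p₁ + b·p₂ ≈ (0.534, -0.637, 0.557); φ = arcsin(p_z) ≈ 33.82°, λ = atan2(p_y, p_x) ≈ -50.03°.

≈ 34°N, 50°W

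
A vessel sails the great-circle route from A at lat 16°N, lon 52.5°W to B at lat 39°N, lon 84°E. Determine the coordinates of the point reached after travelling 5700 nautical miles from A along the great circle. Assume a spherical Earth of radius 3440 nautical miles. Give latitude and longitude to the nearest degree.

≈ lat 49°N, lon 66°E

From cos δ = sin φ₁ sin φ₂ + cos φ₁ cos φ₂ cos Δλ, the central angle is δ ≈ 1.948 rad (111.6°). The total great-circle distance is δ·R ≈ 1.948 × 3440 ≈ 6701 nmi, so the target fraction is f = 5700/6701 ≈ 0.851.
Interpolate at f ≈ 0.851 with slerp weights a = sin((1−f)δ)/sin δ ≈ 0.309, b = sin(fδ)/sin δ ≈ 1.072.
p = a·p₁ + b·p₂ ≈ (0.268, 0.593, 0.760); φ = arcsin(p_z) ≈ 49.42°, λ = atan2(p_y, p_x) ≈ 65.70°.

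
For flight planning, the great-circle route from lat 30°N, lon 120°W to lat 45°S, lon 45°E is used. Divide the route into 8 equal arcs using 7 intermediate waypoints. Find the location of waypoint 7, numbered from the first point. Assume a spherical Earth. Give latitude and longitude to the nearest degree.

Convert each endpoint to a unit vector on the sphere (x = cos φ cos λ, y = cos φ sin λ, z = sin φ).
The central angle between the endpoints is δ = arccos(p₁·p₂) ≈ 2.809 rad (160.9°).
Interpolate at f = 7/8 with slerp weights a = sin((1−f)δ)/sin δ ≈ 1.052, b = sin(fδ)/sin δ ≈ 1.933.
p = a·p₁ + b·p₂ ≈ (0.511, 0.178, -0.841); φ = arcsin(p_z) ≈ -57.24°, λ = atan2(p_y, p_x) ≈ 19.16°.

≈ lat 57°S, lon 19°E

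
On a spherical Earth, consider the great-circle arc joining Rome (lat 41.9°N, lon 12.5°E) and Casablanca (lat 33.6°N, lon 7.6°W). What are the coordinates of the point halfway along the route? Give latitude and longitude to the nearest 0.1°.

From cos δ = sin φ₁ sin φ₂ + cos φ₁ cos φ₂ cos Δλ, the central angle is δ ≈ 0.312 rad (17.9°).
Interpolate at f = 1/2 with slerp weights a = sin((1−f)δ)/sin δ ≈ 0.506, b = sin(fδ)/sin δ ≈ 0.506.
p = a·p₁ + b·p₂ ≈ (0.786, 0.026, 0.618); φ = arcsin(p_z) ≈ 38.18°, λ = atan2(p_y, p_x) ≈ 1.88°.

≈ lat 38.2°N, lon 1.9°E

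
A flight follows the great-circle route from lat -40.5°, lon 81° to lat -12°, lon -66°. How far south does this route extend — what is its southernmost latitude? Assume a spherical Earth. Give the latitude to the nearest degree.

The great circle lies in the plane with unit normal n̂ = (p₁ × p₂)/|p₁ × p₂|.
Here n̂_z ≈ -0.464; the vertex latitude is φ_max = arccos|n̂_z| ≈ 62.3°.
Check via Clairaut: cos φ_max = |cos φ₁| · sin C = cos(40.5°)·sin(142.4°) ≈ 0.464, again giving ≈ 62.3°.

≈ -62°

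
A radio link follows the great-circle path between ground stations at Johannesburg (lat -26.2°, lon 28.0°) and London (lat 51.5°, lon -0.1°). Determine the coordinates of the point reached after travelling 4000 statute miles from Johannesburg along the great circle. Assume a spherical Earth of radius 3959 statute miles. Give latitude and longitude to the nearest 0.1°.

≈ lat 29.4°, lon 11.2°

Convert each endpoint to a unit vector on the sphere (x = cos φ cos λ, y = cos φ sin λ, z = sin φ).
The central angle between the endpoints is δ = arccos(p₁·p₂) ≈ 1.423 rad (81.5°). The total great-circle distance is δ·R ≈ 1.423 × 3959 ≈ 5634 mi, so the target fraction is f = 4000/5634 ≈ 0.710.
Interpolate at f ≈ 0.710 with slerp weights a = sin((1−f)δ)/sin δ ≈ 0.406, b = sin(fδ)/sin δ ≈ 0.856.
p = a·p₁ + b·p₂ ≈ (0.854, 0.170, 0.491); φ = arcsin(p_z) ≈ 29.42°, λ = atan2(p_y, p_x) ≈ 11.25°.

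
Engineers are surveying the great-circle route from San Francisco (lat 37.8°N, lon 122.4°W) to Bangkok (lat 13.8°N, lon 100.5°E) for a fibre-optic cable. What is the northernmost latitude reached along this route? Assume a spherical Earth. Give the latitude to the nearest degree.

≈ 55°N

The great circle lies in the plane with unit normal n̂ = (p₁ × p₂)/|p₁ × p₂|.
Here n̂_z ≈ -0.574; the vertex latitude is φ_max = arccos|n̂_z| ≈ 54.9°.
Check via Clairaut: cos φ_max = |cos φ₁| · sin C = cos(37.8°)·sin(46.6°) ≈ 0.574, again giving ≈ 54.9°.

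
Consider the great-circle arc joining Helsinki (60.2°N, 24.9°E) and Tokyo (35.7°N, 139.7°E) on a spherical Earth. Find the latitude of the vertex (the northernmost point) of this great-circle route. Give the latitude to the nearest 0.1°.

The great circle lies in the plane with unit normal n̂ = (p₁ × p₂)/|p₁ × p₂|.
Here n̂_z ≈ +0.389; the vertex latitude is φ_max = arccos|n̂_z| ≈ 67.1°.

≈ 67.1°N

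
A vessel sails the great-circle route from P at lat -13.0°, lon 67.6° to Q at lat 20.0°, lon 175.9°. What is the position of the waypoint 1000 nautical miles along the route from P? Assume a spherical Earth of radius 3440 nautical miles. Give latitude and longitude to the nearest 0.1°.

From cos δ = sin φ₁ sin φ₂ + cos φ₁ cos φ₂ cos Δλ, the central angle is δ ≈ 1.944 rad (111.4°). The total great-circle distance is δ·R ≈ 1.944 × 3440 ≈ 6687 nmi, so the target fraction is f = 1000/6687 ≈ 0.150.
Interpolate at f ≈ 0.150 with slerp weights a = sin((1−f)δ)/sin δ ≈ 1.070, b = sin(fδ)/sin δ ≈ 0.308.
p = a·p₁ + b·p₂ ≈ (0.109, 0.985, -0.135); φ = arcsin(p_z) ≈ -7.79°, λ = atan2(p_y, p_x) ≈ 83.69°.

≈ lat -7.8°, lon 83.7°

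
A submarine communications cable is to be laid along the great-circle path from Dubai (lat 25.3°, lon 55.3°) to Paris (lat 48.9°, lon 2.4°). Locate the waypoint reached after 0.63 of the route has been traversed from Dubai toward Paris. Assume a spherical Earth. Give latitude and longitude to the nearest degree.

From cos δ = sin φ₁ sin φ₂ + cos φ₁ cos φ₂ cos Δλ, the central angle is δ ≈ 0.822 rad (47.1°).
Interpolate at f = 0.63 with slerp weights a = sin((1−f)δ)/sin δ ≈ 0.409, b = sin(fδ)/sin δ ≈ 0.676.
p = a·p₁ + b·p₂ ≈ (0.654, 0.323, 0.684); φ = arcsin(p_z) ≈ 43.16°, λ = atan2(p_y, p_x) ≈ 26.24°.

≈ lat 43°, lon 26°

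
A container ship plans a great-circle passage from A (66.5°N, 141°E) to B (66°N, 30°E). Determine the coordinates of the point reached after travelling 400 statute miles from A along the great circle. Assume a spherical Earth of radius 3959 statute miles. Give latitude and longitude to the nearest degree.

≈ (71°N, 130°E)

Convert each endpoint to a unit vector on the sphere (x = cos φ cos λ, y = cos φ sin λ, z = sin φ).
The central angle between the endpoints is δ = arccos(p₁·p₂) ≈ 0.677 rad (38.8°). The total great-circle distance is δ·R ≈ 0.677 × 3959 ≈ 2679 mi, so the target fraction is f = 400/2679 ≈ 0.149.
Interpolate at f ≈ 0.149 with slerp weights a = sin((1−f)δ)/sin δ ≈ 0.869, b = sin(fδ)/sin δ ≈ 0.161.
p = a·p₁ + b·p₂ ≈ (-0.213, 0.251, 0.944); φ = arcsin(p_z) ≈ 70.80°, λ = atan2(p_y, p_x) ≈ 130.28°.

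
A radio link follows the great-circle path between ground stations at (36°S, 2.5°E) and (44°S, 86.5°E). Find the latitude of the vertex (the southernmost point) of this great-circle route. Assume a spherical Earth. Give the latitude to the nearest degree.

≈ 49°S

The great circle lies in the plane with unit normal n̂ = (p₁ × p₂)/|p₁ × p₂|.
Here n̂_z ≈ +0.655; the vertex latitude is φ_max = arccos|n̂_z| ≈ 49.1°.
Check via Clairaut: cos φ_max = |cos φ₁| · sin C = cos(36.0°)·sin(125.9°) ≈ 0.655, again giving ≈ 49.1°.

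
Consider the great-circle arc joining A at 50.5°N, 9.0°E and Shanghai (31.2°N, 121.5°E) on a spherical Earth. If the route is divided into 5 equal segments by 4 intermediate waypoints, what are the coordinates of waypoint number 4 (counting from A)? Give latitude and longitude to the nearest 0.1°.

≈ 43.2°N, 108.6°E

The haversine formula gives a central angle δ ≈ 1.378 rad (79.0°) between the endpoints.
Interpolate at f = 4/5 with slerp weights a = sin((1−f)δ)/sin δ ≈ 0.277, b = sin(fδ)/sin δ ≈ 0.909.
p = a·p₁ + b·p₂ ≈ (-0.232, 0.691, 0.685); φ = arcsin(p_z) ≈ 43.23°, λ = atan2(p_y, p_x) ≈ 108.58°.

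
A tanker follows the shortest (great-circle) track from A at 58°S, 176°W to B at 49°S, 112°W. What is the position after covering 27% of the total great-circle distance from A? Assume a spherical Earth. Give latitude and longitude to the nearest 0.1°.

The haversine formula gives a central angle δ ≈ 0.656 rad (37.6°) between the endpoints.
Interpolate at f = 0.27 with slerp weights a = sin((1−f)δ)/sin δ ≈ 0.755, b = sin(fδ)/sin δ ≈ 0.289.
p = a·p₁ + b·p₂ ≈ (-0.470, -0.204, -0.859); φ = arcsin(p_z) ≈ -59.17°, λ = atan2(p_y, p_x) ≈ -156.59°.

≈ 59.2°S, 156.6°W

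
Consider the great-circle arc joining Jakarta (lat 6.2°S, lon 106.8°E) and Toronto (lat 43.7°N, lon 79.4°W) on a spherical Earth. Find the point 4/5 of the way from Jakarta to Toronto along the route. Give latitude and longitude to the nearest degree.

≈ lat 71°N, lon 94°W

Write both endpoints as unit vectors p₁, p₂ with components (cos φ cos λ, cos φ sin λ, sin φ).
The central angle between the endpoints is δ = arccos(p₁·p₂) ≈ 2.480 rad (142.1°).
Interpolate at f = 4/5 with slerp weights a = sin((1−f)δ)/sin δ ≈ 0.775, b = sin(fδ)/sin δ ≈ 1.491.
p = a·p₁ + b·p₂ ≈ (-0.024, -0.322, 0.946); φ = arcsin(p_z) ≈ 71.16°, λ = atan2(p_y, p_x) ≈ -94.33°.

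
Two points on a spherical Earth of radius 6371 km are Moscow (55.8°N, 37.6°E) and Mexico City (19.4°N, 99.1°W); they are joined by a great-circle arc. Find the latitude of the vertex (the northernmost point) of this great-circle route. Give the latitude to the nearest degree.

The great circle lies in the plane with unit normal n̂ = (p₁ × p₂)/|p₁ × p₂|.
Here n̂_z ≈ -0.366; the vertex latitude is φ_max = arccos|n̂_z| ≈ 68.5°.
Check via Clairaut: cos φ_max = |cos φ₁| · sin C = cos(55.8°)·sin(40.6°) ≈ 0.366, again giving ≈ 68.5°.

≈ 69°N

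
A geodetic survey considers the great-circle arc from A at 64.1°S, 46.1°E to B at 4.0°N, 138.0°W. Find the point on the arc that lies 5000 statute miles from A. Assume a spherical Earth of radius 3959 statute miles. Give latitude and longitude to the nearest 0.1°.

Convert each endpoint to a unit vector on the sphere (x = cos φ cos λ, y = cos φ sin λ, z = sin φ).
The central angle between the endpoints is δ = arccos(p₁·p₂) ≈ 2.091 rad (119.8°). The total great-circle distance is δ·R ≈ 2.091 × 3959 ≈ 8280 mi, so the target fraction is f = 5000/8280 ≈ 0.604.
Interpolate at f ≈ 0.604 with slerp weights a = sin((1−f)δ)/sin δ ≈ 0.849, b = sin(fδ)/sin δ ≈ 1.098.
p = a·p₁ + b·p₂ ≈ (-0.557, -0.466, -0.687); φ = arcsin(p_z) ≈ -43.43°, λ = atan2(p_y, p_x) ≈ -140.09°.

≈ 43.4°S, 140.1°W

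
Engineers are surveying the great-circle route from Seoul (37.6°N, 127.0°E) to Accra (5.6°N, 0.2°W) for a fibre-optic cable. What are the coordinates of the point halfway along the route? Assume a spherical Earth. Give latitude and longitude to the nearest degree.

≈ 41°N, 51°E

Write both endpoints as unit vectors p₁, p₂ with components (cos φ cos λ, cos φ sin λ, sin φ).
The central angle between the endpoints is δ = arccos(p₁·p₂) ≈ 2.001 rad (114.7°).
Interpolate at f = 1/2 with slerp weights a = sin((1−f)δ)/sin δ ≈ 0.926, b = sin(fδ)/sin δ ≈ 0.926.
p = a·p₁ + b·p₂ ≈ (0.480, 0.583, 0.656); φ = arcsin(p_z) ≈ 40.96°, λ = atan2(p_y, p_x) ≈ 50.52°.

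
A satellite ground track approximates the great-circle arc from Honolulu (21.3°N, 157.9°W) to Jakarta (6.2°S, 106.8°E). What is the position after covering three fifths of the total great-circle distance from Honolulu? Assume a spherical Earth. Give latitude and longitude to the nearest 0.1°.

≈ (7.9°N, 143.1°E)

From cos δ = sin φ₁ sin φ₂ + cos φ₁ cos φ₂ cos Δλ, the central angle is δ ≈ 1.696 rad (97.2°).
Interpolate at f = 3/5 with slerp weights a = sin((1−f)δ)/sin δ ≈ 0.632, b = sin(fδ)/sin δ ≈ 0.858.
p = a·p₁ + b·p₂ ≈ (-0.792, 0.594, 0.137); φ = arcsin(p_z) ≈ 7.88°, λ = atan2(p_y, p_x) ≈ 143.12°.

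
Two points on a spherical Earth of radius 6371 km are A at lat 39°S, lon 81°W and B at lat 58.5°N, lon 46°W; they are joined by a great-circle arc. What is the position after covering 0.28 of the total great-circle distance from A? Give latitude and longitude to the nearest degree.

The haversine formula gives a central angle δ ≈ 1.776 rad (101.8°) between the endpoints.
Interpolate at f = 0.28 with slerp weights a = sin((1−f)δ)/sin δ ≈ 0.978, b = sin(fδ)/sin δ ≈ 0.487.
p = a·p₁ + b·p₂ ≈ (0.296, -0.934, -0.200); φ = arcsin(p_z) ≈ -11.54°, λ = atan2(p_y, p_x) ≈ -72.43°.

≈ lat 12°S, lon 72°W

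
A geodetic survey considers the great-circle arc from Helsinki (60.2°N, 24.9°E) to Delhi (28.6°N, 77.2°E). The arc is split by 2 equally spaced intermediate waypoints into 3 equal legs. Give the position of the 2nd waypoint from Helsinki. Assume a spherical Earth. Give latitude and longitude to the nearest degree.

Convert each endpoint to a unit vector on the sphere (x = cos φ cos λ, y = cos φ sin λ, z = sin φ).
The central angle between the endpoints is δ = arccos(p₁·p₂) ≈ 0.820 rad (47.0°).
Interpolate at f = 2/3 with slerp weights a = sin((1−f)δ)/sin δ ≈ 0.369, b = sin(fδ)/sin δ ≈ 0.711.
p = a·p₁ + b·p₂ ≈ (0.305, 0.686, 0.661); φ = arcsin(p_z) ≈ 41.36°, λ = atan2(p_y, p_x) ≈ 66.05°.

≈ 41°N, 66°E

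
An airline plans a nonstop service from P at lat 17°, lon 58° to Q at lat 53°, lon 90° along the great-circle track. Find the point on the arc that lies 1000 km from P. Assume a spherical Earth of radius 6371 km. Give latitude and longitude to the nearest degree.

Convert each endpoint to a unit vector on the sphere (x = cos φ cos λ, y = cos φ sin λ, z = sin φ).
The central angle between the endpoints is δ = arccos(p₁·p₂) ≈ 0.765 rad (43.8°). The total great-circle distance is δ·R ≈ 0.765 × 6371 ≈ 4872 km, so the target fraction is f = 1000/4872 ≈ 0.205.
Interpolate at f ≈ 0.205 with slerp weights a = sin((1−f)δ)/sin δ ≈ 0.825, b = sin(fδ)/sin δ ≈ 0.226.
p = a·p₁ + b·p₂ ≈ (0.418, 0.805, 0.421); φ = arcsin(p_z) ≈ 24.93°, λ = atan2(p_y, p_x) ≈ 62.55°.

≈ lat 25°, lon 63°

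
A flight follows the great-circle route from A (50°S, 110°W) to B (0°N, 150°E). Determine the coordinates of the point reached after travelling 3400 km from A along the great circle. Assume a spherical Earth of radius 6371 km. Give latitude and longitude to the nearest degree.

≈ (45°S, 155°W)

From cos δ = sin φ₁ sin φ₂ + cos φ₁ cos φ₂ cos Δλ, the central angle is δ ≈ 1.683 rad (96.4°). The total great-circle distance is δ·R ≈ 1.683 × 6371 ≈ 10720 km, so the target fraction is f = 3400/10720 ≈ 0.317.
Interpolate at f ≈ 0.317 with slerp weights a = sin((1−f)δ)/sin δ ≈ 0.918, b = sin(fδ)/sin δ ≈ 0.512.
p = a·p₁ + b·p₂ ≈ (-0.645, -0.299, -0.703); φ = arcsin(p_z) ≈ -44.69°, λ = atan2(p_y, p_x) ≈ -155.16°.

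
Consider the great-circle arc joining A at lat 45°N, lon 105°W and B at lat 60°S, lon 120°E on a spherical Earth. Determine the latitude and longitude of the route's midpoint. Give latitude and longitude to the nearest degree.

≈ lat 18°S, lon 150°W

From cos δ = sin φ₁ sin φ₂ + cos φ₁ cos φ₂ cos Δλ, the central angle is δ ≈ 2.611 rad (149.6°).
Interpolate at f = 1/2 with slerp weights a = sin((1−f)δ)/sin δ ≈ 1.906, b = sin(fδ)/sin δ ≈ 1.906.
p = a·p₁ + b·p₂ ≈ (-0.825, -0.477, -0.303); φ = arcsin(p_z) ≈ -17.63°, λ = atan2(p_y, p_x) ≈ -150.00°.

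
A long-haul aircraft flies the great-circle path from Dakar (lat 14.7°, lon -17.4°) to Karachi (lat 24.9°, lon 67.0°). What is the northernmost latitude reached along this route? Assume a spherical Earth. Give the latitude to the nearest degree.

≈ 27°

The great circle lies in the plane with unit normal n̂ = (p₁ × p₂)/|p₁ × p₂|.
Here n̂_z ≈ +0.890; the vertex latitude is φ_max = arccos|n̂_z| ≈ 27.2°.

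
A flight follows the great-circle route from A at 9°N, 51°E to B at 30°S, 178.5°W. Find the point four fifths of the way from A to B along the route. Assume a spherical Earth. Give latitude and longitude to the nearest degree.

The haversine formula gives a central angle δ ≈ 2.257 rad (129.3°) between the endpoints.
Interpolate at f = 4/5 with slerp weights a = sin((1−f)δ)/sin δ ≈ 0.564, b = sin(fδ)/sin δ ≈ 1.257.
p = a·p₁ + b·p₂ ≈ (-0.738, 0.404, -0.540); φ = arcsin(p_z) ≈ -32.71°, λ = atan2(p_y, p_x) ≈ 151.28°.

≈ 33°S, 151°E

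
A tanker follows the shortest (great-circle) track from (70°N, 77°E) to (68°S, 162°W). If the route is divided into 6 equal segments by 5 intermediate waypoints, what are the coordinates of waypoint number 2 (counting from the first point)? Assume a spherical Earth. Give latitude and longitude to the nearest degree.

≈ (27°N, 133°E)

Convert each endpoint to a unit vector on the sphere (x = cos φ cos λ, y = cos φ sin λ, z = sin φ).
The central angle between the endpoints is δ = arccos(p₁·p₂) ≈ 2.785 rad (159.6°).
Interpolate at f = 2/6 with slerp weights a = sin((1−f)δ)/sin δ ≈ 2.752, b = sin(fδ)/sin δ ≈ 2.297.
p = a·p₁ + b·p₂ ≈ (-0.607, 0.651, 0.456); φ = arcsin(p_z) ≈ 27.14°, λ = atan2(p_y, p_x) ≈ 132.97°.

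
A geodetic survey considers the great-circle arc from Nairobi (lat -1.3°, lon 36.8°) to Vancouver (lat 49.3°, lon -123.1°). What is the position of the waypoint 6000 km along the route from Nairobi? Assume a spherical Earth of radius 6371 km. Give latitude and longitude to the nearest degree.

≈ lat 50°, lon 16°

Write both endpoints as unit vectors p₁, p₂ with components (cos φ cos λ, cos φ sin λ, sin φ).
The central angle between the endpoints is δ = arccos(p₁·p₂) ≈ 2.252 rad (129.0°). The total great-circle distance is δ·R ≈ 2.252 × 6371 ≈ 14345 km, so the target fraction is f = 6000/14345 ≈ 0.418.
Interpolate at f ≈ 0.418 with slerp weights a = sin((1−f)δ)/sin δ ≈ 1.243, b = sin(fδ)/sin δ ≈ 1.041.
p = a·p₁ + b·p₂ ≈ (0.625, 0.176, 0.761); φ = arcsin(p_z) ≈ 49.53°, λ = atan2(p_y, p_x) ≈ 15.75°.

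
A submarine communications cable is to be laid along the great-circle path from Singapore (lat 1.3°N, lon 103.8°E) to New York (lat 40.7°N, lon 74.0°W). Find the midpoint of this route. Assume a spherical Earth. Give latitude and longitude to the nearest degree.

The haversine formula gives a central angle δ ≈ 2.408 rad (138.0°) between the endpoints.
Interpolate at f = 1/2 with slerp weights a = sin((1−f)δ)/sin δ ≈ 1.394, b = sin(fδ)/sin δ ≈ 1.394.
p = a·p₁ + b·p₂ ≈ (-0.041, 0.337, 0.940); φ = arcsin(p_z) ≈ 70.13°, λ = atan2(p_y, p_x) ≈ 96.95°.

≈ lat 70°N, lon 97°E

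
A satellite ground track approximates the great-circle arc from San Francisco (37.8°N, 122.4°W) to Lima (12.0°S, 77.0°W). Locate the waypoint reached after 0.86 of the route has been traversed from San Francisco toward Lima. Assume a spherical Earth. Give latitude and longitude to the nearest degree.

≈ (5°S, 83°W)

Convert each endpoint to a unit vector on the sphere (x = cos φ cos λ, y = cos φ sin λ, z = sin φ).
The central angle between the endpoints is δ = arccos(p₁·p₂) ≈ 1.143 rad (65.5°).
Interpolate at f = 0.86 with slerp weights a = sin((1−f)δ)/sin δ ≈ 0.175, b = sin(fδ)/sin δ ≈ 0.915.
p = a·p₁ + b·p₂ ≈ (0.127, -0.988, -0.083); φ = arcsin(p_z) ≈ -4.75°, λ = atan2(p_y, p_x) ≈ -82.67°.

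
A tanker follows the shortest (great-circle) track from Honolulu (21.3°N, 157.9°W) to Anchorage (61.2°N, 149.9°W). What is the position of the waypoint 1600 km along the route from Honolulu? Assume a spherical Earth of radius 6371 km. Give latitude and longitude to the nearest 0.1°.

≈ 35.6°N, 156.1°W

The haversine formula gives a central angle δ ≈ 0.703 rad (40.3°) between the endpoints. The total great-circle distance is δ·R ≈ 0.703 × 6371 ≈ 4480 km, so the target fraction is f = 1600/4480 ≈ 0.357.
Interpolate at f ≈ 0.357 with slerp weights a = sin((1−f)δ)/sin δ ≈ 0.675, b = sin(fδ)/sin δ ≈ 0.384.
p = a·p₁ + b·p₂ ≈ (-0.743, -0.330, 0.582); φ = arcsin(p_z) ≈ 35.60°, λ = atan2(p_y, p_x) ≈ -156.08°.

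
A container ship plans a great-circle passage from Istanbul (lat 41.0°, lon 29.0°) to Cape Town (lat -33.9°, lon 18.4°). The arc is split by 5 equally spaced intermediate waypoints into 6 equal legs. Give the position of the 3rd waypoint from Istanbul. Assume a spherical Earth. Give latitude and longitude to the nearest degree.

≈ lat 4°, lon 23°

Write both endpoints as unit vectors p₁, p₂ with components (cos φ cos λ, cos φ sin λ, sin φ).
The central angle between the endpoints is δ = arccos(p₁·p₂) ≈ 1.318 rad (75.5°).
Interpolate at f = 3/6 with slerp weights a = sin((1−f)δ)/sin δ ≈ 0.633, b = sin(fδ)/sin δ ≈ 0.633.
p = a·p₁ + b·p₂ ≈ (0.916, 0.397, 0.062); φ = arcsin(p_z) ≈ 3.57°, λ = atan2(p_y, p_x) ≈ 23.45°.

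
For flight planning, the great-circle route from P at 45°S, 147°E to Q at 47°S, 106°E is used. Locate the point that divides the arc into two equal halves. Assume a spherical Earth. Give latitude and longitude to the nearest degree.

≈ 48°S, 127°E

Write both endpoints as unit vectors p₁, p₂ with components (cos φ cos λ, cos φ sin λ, sin φ).
The central angle between the endpoints is δ = arccos(p₁·p₂) ≈ 0.493 rad (28.2°).
Interpolate at f = 1/2 with slerp weights a = sin((1−f)δ)/sin δ ≈ 0.516, b = sin(fδ)/sin δ ≈ 0.516.
p = a·p₁ + b·p₂ ≈ (-0.403, 0.537, -0.742); φ = arcsin(p_z) ≈ -47.87°, λ = atan2(p_y, p_x) ≈ 126.89°.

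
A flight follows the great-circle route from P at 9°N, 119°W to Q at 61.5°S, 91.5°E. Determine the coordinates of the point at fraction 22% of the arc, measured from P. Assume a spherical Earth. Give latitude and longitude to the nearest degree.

≈ 17°S, 127°W

From cos δ = sin φ₁ sin φ₂ + cos φ₁ cos φ₂ cos Δλ, the central angle is δ ≈ 2.145 rad (122.9°).
Interpolate at f = 0.22 with slerp weights a = sin((1−f)δ)/sin δ ≈ 1.185, b = sin(fδ)/sin δ ≈ 0.542.
p = a·p₁ + b·p₂ ≈ (-0.574, -0.765, -0.291); φ = arcsin(p_z) ≈ -16.90°, λ = atan2(p_y, p_x) ≈ -126.88°.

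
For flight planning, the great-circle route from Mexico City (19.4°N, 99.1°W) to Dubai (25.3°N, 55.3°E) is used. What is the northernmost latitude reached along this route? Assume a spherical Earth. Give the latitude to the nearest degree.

The great circle lies in the plane with unit normal n̂ = (p₁ × p₂)/|p₁ × p₂|.
Here n̂_z ≈ +0.473; the vertex latitude is φ_max = arccos|n̂_z| ≈ 61.8°.
Check via Clairaut: cos φ_max = |cos φ₁| · sin C = cos(19.4°)·sin(30.1°) ≈ 0.473, again giving ≈ 61.8°.

≈ 62°N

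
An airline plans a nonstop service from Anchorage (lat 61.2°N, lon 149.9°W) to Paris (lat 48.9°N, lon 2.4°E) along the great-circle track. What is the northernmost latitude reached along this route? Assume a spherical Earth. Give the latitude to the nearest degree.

≈ 81°N

The great circle lies in the plane with unit normal n̂ = (p₁ × p₂)/|p₁ × p₂|.
Here n̂_z ≈ +0.159; the vertex latitude is φ_max = arccos|n̂_z| ≈ 80.8°.
Check via Clairaut: cos φ_max = |cos φ₁| · sin C = cos(61.2°)·sin(19.3°) ≈ 0.159, again giving ≈ 80.8°.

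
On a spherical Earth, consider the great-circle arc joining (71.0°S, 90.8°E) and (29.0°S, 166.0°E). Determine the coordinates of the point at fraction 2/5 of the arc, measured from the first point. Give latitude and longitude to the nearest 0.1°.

The haversine formula gives a central angle δ ≈ 1.011 rad (57.9°) between the endpoints.
Interpolate at f = 2/5 with slerp weights a = sin((1−f)δ)/sin δ ≈ 0.673, b = sin(fδ)/sin δ ≈ 0.464.
p = a·p₁ + b·p₂ ≈ (-0.397, 0.317, -0.861); φ = arcsin(p_z) ≈ -59.45°, λ = atan2(p_y, p_x) ≈ 141.38°.

≈ (59.5°S, 141.4°E)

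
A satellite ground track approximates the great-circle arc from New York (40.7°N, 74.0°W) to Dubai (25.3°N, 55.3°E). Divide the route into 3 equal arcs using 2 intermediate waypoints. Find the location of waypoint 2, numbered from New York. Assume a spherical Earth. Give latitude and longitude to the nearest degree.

≈ 49°N, 26°E

Convert each endpoint to a unit vector on the sphere (x = cos φ cos λ, y = cos φ sin λ, z = sin φ).
The central angle between the endpoints is δ = arccos(p₁·p₂) ≈ 1.727 rad (98.9°).
Interpolate at f = 2/3 with slerp weights a = sin((1−f)δ)/sin δ ≈ 0.551, b = sin(fδ)/sin δ ≈ 0.925.
p = a·p₁ + b·p₂ ≈ (0.591, 0.286, 0.754); φ = arcsin(p_z) ≈ 48.98°, λ = atan2(p_y, p_x) ≈ 25.79°.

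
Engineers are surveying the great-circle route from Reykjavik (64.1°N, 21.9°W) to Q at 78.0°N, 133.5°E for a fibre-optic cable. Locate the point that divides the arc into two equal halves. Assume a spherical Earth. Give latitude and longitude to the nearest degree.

≈ 82°N, 3°W

From cos δ = sin φ₁ sin φ₂ + cos φ₁ cos φ₂ cos Δλ, the central angle is δ ≈ 0.648 rad (37.1°).
Interpolate at f = 1/2 with slerp weights a = sin((1−f)δ)/sin δ ≈ 0.527, b = sin(fδ)/sin δ ≈ 0.527.
p = a·p₁ + b·p₂ ≈ (0.138, -0.006, 0.990); φ = arcsin(p_z) ≈ 82.04°, λ = atan2(p_y, p_x) ≈ -2.64°.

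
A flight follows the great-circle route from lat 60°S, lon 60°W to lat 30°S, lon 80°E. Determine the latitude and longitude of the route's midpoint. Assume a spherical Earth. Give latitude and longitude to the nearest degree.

Write both endpoints as unit vectors p₁, p₂ with components (cos φ cos λ, cos φ sin λ, sin φ).
The central angle between the endpoints is δ = arccos(p₁·p₂) ≈ 1.469 rad (84.2°).
Interpolate at f = 1/2 with slerp weights a = sin((1−f)δ)/sin δ ≈ 0.674, b = sin(fδ)/sin δ ≈ 0.674.
p = a·p₁ + b·p₂ ≈ (0.270, 0.283, -0.920); φ = arcsin(p_z) ≈ -66.99°, λ = atan2(p_y, p_x) ≈ 46.36°.

≈ lat 67°S, lon 46°E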